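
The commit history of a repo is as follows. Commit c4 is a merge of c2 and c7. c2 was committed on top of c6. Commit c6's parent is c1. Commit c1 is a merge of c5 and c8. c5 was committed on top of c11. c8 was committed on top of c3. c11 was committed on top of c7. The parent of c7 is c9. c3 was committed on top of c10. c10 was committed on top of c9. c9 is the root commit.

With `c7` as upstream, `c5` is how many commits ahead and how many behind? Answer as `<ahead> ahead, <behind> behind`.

Reachable from c5: {c11, c5, c7, c9}.
Reachable from c7: {c7, c9}.
Only in c5's history (ahead): {c11, c5} — 2.
Only in c7's history (behind): {} — 0.

2 ahead, 0 behind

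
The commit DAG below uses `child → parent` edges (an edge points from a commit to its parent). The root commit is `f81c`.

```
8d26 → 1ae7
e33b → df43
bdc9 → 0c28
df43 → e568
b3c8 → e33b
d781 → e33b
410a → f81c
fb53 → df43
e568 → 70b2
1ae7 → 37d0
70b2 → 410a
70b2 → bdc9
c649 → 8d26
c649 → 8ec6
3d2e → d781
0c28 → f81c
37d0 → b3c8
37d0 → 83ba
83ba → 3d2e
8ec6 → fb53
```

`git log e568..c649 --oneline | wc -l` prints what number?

12

Reachable from c649: {0c28, 1ae7, 37d0, 3d2e, 410a, 70b2, 83ba, 8d26, 8ec6, b3c8, bdc9, c649, d781, df43, e33b, e568, f81c, fb53}.
Reachable from e568: {0c28, 410a, 70b2, bdc9, e568, f81c}.
In c649's history but not e568's: {1ae7, 37d0, 3d2e, 83ba, 8d26, 8ec6, b3c8, c649, d781, df43, e33b, fb53} — 12 commits.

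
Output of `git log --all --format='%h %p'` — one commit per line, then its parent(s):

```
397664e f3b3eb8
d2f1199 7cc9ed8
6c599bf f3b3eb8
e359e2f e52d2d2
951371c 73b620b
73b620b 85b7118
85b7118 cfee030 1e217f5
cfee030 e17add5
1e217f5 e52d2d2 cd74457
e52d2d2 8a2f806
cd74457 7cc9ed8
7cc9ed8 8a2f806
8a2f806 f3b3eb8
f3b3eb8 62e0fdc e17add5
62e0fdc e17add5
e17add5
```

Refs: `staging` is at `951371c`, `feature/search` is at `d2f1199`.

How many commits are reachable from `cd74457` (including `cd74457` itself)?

Walking parent pointers from cd74457: reachable set = {62e0fdc, 7cc9ed8, 8a2f806, cd74457, e17add5, f3b3eb8}.
That is 6 commits.

6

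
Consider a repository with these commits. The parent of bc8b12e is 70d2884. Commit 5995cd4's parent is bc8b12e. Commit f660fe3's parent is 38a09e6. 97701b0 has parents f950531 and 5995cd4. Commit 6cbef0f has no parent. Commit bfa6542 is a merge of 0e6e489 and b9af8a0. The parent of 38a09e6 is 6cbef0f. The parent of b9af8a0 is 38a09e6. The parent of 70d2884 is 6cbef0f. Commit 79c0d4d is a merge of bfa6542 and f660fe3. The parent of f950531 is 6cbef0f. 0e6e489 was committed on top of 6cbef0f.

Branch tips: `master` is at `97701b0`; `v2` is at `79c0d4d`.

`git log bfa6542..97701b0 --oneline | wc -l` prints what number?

Reachable from 97701b0: {5995cd4, 6cbef0f, 70d2884, 97701b0, bc8b12e, f950531}.
Reachable from bfa6542: {0e6e489, 38a09e6, 6cbef0f, b9af8a0, bfa6542}.
In 97701b0's history but not bfa6542's: {5995cd4, 70d2884, 97701b0, bc8b12e, f950531} — 5 commits.

5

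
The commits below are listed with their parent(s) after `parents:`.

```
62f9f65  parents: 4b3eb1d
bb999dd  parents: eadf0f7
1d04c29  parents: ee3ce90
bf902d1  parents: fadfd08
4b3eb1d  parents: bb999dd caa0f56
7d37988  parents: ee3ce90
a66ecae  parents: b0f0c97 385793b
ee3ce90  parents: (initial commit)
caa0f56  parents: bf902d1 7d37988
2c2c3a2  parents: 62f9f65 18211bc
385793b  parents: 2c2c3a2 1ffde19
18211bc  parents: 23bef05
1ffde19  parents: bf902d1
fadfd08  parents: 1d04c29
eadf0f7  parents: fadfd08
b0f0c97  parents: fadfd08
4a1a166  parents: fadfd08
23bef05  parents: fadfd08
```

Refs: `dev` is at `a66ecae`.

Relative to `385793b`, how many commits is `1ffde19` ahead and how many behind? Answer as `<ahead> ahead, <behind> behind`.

Reachable from 1ffde19: {1d04c29, 1ffde19, bf902d1, ee3ce90, fadfd08}.
Reachable from 385793b: {18211bc, 1d04c29, 1ffde19, 23bef05, 2c2c3a2, 385793b, 4b3eb1d, 62f9f65, 7d37988, bb999dd, bf902d1, caa0f56, eadf0f7, ee3ce90, fadfd08}.
Only in 1ffde19's history (ahead): {} — 0.
Only in 385793b's history (behind): {18211bc, 23bef05, 2c2c3a2, 385793b, 4b3eb1d, 62f9f65, 7d37988, bb999dd, caa0f56, eadf0f7} — 10.

0 ahead, 10 behind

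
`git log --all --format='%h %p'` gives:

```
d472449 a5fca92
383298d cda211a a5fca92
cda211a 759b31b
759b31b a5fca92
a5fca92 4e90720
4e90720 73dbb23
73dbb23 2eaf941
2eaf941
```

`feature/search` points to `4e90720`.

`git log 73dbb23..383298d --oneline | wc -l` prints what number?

5

Reachable from 383298d: {2eaf941, 383298d, 4e90720, 73dbb23, 759b31b, a5fca92, cda211a}.
Reachable from 73dbb23: {2eaf941, 73dbb23}.
In 383298d's history but not 73dbb23's: {383298d, 4e90720, 759b31b, a5fca92, cda211a} — 5 commits.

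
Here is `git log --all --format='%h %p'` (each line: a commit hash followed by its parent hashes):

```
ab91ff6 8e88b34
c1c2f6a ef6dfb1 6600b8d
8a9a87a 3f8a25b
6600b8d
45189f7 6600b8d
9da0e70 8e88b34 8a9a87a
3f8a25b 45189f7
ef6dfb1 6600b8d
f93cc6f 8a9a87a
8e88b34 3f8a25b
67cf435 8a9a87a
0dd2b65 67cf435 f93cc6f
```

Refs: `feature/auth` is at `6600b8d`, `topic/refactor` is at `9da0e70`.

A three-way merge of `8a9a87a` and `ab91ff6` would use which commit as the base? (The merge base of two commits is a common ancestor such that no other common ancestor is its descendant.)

Ancestors of 8a9a87a: {3f8a25b, 45189f7, 6600b8d, 8a9a87a}.
Ancestors of ab91ff6: {3f8a25b, 45189f7, 6600b8d, 8e88b34, ab91ff6}.
Common ancestors: {3f8a25b, 45189f7, 6600b8d}.
Among these, 3f8a25b is not an ancestor of any other common ancestor — it is the merge base.

3f8a25b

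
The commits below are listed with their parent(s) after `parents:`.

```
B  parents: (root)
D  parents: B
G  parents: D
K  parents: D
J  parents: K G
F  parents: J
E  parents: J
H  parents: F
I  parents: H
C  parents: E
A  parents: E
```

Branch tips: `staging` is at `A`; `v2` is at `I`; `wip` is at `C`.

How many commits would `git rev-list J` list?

Walking parent pointers from J: reachable set = {B, D, G, J, K}.
That is 5 commits.

5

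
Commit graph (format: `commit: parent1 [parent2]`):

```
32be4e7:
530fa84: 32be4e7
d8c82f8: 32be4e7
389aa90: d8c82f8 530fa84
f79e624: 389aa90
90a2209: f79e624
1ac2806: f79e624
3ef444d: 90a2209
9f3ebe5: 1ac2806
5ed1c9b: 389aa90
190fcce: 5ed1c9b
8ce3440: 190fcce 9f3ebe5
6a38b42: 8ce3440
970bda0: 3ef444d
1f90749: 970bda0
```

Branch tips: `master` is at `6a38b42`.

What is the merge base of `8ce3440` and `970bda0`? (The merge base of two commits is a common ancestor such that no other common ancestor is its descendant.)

Ancestors of 8ce3440: {190fcce, 1ac2806, 32be4e7, 389aa90, 530fa84, 5ed1c9b, 8ce3440, 9f3ebe5, d8c82f8, f79e624}.
Ancestors of 970bda0: {32be4e7, 389aa90, 3ef444d, 530fa84, 90a2209, 970bda0, d8c82f8, f79e624}.
Common ancestors: {32be4e7, 389aa90, 530fa84, d8c82f8, f79e624}.
Among these, f79e624 is not an ancestor of any other common ancestor — it is the merge base.

f79e624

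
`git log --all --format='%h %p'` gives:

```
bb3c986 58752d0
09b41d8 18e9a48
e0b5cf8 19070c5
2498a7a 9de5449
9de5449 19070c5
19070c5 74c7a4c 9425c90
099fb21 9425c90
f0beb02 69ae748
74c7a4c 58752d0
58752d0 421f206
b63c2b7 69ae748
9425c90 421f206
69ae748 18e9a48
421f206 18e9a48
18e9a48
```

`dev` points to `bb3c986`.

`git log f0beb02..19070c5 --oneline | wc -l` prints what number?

5

Reachable from 19070c5: {18e9a48, 19070c5, 421f206, 58752d0, 74c7a4c, 9425c90}.
Reachable from f0beb02: {18e9a48, 69ae748, f0beb02}.
In 19070c5's history but not f0beb02's: {19070c5, 421f206, 58752d0, 74c7a4c, 9425c90} — 5 commits.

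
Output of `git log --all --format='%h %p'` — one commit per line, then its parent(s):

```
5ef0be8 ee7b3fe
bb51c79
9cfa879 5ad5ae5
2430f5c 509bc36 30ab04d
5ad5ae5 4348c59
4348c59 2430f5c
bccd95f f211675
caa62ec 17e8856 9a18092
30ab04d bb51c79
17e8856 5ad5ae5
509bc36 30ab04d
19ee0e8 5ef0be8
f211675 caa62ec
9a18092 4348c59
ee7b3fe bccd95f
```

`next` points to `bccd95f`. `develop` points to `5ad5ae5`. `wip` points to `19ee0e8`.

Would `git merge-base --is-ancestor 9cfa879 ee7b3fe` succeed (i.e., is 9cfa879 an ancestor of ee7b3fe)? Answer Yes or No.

Ancestors of ee7b3fe: {17e8856, 2430f5c, 30ab04d, 4348c59, 509bc36, 5ad5ae5, 9a18092, bb51c79, bccd95f, caa62ec, ee7b3fe, f211675}.
9cfa879 is not in that set, so it is not an ancestor of ee7b3fe.

No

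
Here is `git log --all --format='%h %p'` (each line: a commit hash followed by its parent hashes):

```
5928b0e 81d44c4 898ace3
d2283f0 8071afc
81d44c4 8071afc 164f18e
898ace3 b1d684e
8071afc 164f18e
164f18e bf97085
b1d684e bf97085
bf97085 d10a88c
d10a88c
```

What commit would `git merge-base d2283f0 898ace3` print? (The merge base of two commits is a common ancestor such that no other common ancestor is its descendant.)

bf97085

Ancestors of d2283f0: {164f18e, 8071afc, bf97085, d10a88c, d2283f0}.
Ancestors of 898ace3: {898ace3, b1d684e, bf97085, d10a88c}.
Common ancestors: {bf97085, d10a88c}.
Among these, bf97085 is not an ancestor of any other common ancestor — it is the merge base.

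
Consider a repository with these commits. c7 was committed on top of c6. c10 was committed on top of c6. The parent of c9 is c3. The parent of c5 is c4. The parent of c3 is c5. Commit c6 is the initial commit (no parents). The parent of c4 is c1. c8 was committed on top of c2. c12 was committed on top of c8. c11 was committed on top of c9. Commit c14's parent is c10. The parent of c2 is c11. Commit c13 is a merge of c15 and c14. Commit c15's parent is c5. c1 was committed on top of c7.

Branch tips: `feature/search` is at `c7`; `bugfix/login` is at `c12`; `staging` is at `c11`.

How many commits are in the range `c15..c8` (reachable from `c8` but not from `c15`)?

Reachable from c8: {c1, c11, c2, c3, c4, c5, c6, c7, c8, c9}.
Reachable from c15: {c1, c15, c4, c5, c6, c7}.
In c8's history but not c15's: {c11, c2, c3, c8, c9} — 5 commits.

5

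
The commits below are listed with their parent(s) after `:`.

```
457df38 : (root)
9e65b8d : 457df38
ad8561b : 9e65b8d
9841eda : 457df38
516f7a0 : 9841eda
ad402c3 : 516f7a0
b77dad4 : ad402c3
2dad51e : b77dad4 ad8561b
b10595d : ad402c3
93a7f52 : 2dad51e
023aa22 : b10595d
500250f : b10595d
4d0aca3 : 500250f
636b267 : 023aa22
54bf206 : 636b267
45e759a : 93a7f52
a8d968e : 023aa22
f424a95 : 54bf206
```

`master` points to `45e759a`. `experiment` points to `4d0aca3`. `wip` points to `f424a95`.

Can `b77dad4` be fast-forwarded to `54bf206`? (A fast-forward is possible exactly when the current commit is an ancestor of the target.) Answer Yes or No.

A fast-forward from b77dad4 to 54bf206 is possible iff b77dad4 is an ancestor of 54bf206.
Ancestors of 54bf206: {023aa22, 457df38, 516f7a0, 54bf206, 636b267, 9841eda, ad402c3, b10595d}.
b77dad4 is not among them, so fast-forward is not possible.

No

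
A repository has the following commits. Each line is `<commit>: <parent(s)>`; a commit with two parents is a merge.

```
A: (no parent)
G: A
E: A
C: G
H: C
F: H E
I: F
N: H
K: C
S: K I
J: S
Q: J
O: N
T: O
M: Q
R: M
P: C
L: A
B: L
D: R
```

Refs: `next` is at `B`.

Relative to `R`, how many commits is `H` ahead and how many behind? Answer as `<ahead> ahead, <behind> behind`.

0 ahead, 9 behind

Reachable from H: {A, C, G, H}.
Reachable from R: {A, C, E, F, G, H, I, J, K, M, Q, R, S}.
Only in H's history (ahead): {} — 0.
Only in R's history (behind): {E, F, I, J, K, M, Q, R, S} — 9.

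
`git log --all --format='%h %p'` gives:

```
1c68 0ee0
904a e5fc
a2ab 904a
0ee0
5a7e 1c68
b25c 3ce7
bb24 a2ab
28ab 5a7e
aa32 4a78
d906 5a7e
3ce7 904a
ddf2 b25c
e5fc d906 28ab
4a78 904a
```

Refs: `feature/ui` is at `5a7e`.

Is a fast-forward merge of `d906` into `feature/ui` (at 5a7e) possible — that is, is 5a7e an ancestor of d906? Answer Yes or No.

A fast-forward from 5a7e to d906 is possible iff 5a7e is an ancestor of d906.
Ancestors of d906: {0ee0, 1c68, 5a7e, d906}.
5a7e is among them, so fast-forward is possible.

Yes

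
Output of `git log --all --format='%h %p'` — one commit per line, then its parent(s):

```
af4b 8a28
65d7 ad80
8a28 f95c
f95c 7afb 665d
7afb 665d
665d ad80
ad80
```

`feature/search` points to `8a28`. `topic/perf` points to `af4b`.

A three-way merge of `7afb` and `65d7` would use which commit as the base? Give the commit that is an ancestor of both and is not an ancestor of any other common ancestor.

Ancestors of 7afb: {665d, 7afb, ad80}.
Ancestors of 65d7: {65d7, ad80}.
Common ancestors: {ad80}.
The only common ancestor is ad80, so it is the merge base.

ad80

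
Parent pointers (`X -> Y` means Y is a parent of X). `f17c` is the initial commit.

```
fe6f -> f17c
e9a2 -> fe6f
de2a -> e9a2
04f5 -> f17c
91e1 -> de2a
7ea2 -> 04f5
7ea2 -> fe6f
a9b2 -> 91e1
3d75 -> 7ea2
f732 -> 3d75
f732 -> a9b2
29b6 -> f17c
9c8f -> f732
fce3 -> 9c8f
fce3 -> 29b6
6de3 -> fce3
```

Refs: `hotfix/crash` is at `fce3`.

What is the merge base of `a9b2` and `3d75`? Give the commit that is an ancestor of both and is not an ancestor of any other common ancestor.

Ancestors of a9b2: {91e1, a9b2, de2a, e9a2, f17c, fe6f}.
Ancestors of 3d75: {04f5, 3d75, 7ea2, f17c, fe6f}.
Common ancestors: {f17c, fe6f}.
Among these, fe6f is not an ancestor of any other common ancestor — it is the merge base.

fe6f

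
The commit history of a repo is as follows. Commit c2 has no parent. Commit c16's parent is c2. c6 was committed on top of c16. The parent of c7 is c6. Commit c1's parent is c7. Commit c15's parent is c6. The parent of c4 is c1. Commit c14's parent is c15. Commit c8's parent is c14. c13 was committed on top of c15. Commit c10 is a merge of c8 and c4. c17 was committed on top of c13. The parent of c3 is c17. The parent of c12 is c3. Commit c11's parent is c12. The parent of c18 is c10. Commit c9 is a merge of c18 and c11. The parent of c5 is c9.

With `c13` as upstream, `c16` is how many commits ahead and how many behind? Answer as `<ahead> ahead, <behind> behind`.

0 ahead, 3 behind

Reachable from c16: {c16, c2}.
Reachable from c13: {c13, c15, c16, c2, c6}.
Only in c16's history (ahead): {} — 0.
Only in c13's history (behind): {c13, c15, c6} — 3.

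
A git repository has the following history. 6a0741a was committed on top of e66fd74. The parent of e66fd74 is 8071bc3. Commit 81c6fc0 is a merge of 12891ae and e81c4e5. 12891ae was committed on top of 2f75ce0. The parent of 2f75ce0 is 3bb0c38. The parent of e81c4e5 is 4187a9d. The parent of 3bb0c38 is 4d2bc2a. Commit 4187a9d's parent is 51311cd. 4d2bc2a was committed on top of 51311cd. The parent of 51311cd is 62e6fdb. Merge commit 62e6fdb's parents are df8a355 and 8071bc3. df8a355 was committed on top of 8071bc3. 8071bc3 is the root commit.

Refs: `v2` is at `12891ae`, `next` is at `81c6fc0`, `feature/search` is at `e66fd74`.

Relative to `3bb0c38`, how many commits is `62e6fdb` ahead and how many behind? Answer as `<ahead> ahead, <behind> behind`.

0 ahead, 3 behind

Reachable from 62e6fdb: {62e6fdb, 8071bc3, df8a355}.
Reachable from 3bb0c38: {3bb0c38, 4d2bc2a, 51311cd, 62e6fdb, 8071bc3, df8a355}.
Only in 62e6fdb's history (ahead): {} — 0.
Only in 3bb0c38's history (behind): {3bb0c38, 4d2bc2a, 51311cd} — 3.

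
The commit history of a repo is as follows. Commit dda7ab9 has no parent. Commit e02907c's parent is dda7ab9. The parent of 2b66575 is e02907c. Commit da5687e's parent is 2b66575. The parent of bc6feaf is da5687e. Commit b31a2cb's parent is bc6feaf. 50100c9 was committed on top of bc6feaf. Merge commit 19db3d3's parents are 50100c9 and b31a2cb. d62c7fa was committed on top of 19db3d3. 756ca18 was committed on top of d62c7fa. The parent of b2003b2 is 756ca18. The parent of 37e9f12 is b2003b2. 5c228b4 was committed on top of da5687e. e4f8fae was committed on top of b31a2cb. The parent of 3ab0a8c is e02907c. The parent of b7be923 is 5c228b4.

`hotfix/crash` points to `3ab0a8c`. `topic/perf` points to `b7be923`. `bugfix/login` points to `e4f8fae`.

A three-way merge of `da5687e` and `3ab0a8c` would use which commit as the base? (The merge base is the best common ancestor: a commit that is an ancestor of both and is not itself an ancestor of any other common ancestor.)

Ancestors of da5687e: {2b66575, da5687e, dda7ab9, e02907c}.
Ancestors of 3ab0a8c: {3ab0a8c, dda7ab9, e02907c}.
Common ancestors: {dda7ab9, e02907c}.
Among these, e02907c is not an ancestor of any other common ancestor — it is the merge base.

e02907c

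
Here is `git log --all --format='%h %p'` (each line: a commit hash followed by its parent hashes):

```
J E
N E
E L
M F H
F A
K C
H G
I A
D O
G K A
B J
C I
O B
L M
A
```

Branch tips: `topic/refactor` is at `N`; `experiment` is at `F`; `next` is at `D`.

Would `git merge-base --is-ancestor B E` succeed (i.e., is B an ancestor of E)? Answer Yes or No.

Ancestors of E: {A, C, E, F, G, H, I, K, L, M}.
B is not in that set, so it is not an ancestor of E.

No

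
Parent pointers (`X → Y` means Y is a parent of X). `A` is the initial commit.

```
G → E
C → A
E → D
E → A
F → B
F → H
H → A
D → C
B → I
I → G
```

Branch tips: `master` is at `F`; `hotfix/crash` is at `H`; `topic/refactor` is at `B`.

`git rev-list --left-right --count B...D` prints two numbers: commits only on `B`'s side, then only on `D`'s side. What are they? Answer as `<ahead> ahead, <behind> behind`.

4 ahead, 0 behind

Reachable from B: {A, B, C, D, E, G, I}.
Reachable from D: {A, C, D}.
Only in B's history (ahead): {B, E, G, I} — 4.
Only in D's history (behind): {} — 0.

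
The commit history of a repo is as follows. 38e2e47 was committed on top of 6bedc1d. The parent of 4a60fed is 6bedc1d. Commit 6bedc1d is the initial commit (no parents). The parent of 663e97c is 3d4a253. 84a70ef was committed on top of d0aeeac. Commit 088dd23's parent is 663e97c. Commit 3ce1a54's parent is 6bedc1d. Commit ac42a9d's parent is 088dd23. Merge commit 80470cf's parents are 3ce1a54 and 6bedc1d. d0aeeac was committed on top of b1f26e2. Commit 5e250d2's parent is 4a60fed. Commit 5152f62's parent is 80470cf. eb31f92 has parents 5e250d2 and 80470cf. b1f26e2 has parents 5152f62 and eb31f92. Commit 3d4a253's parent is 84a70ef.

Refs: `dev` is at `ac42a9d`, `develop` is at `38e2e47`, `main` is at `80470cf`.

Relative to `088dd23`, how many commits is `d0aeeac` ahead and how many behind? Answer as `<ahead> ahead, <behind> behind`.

Reachable from d0aeeac: {3ce1a54, 4a60fed, 5152f62, 5e250d2, 6bedc1d, 80470cf, b1f26e2, d0aeeac, eb31f92}.
Reachable from 088dd23: {088dd23, 3ce1a54, 3d4a253, 4a60fed, 5152f62, 5e250d2, 663e97c, 6bedc1d, 80470cf, 84a70ef, b1f26e2, d0aeeac, eb31f92}.
Only in d0aeeac's history (ahead): {} — 0.
Only in 088dd23's history (behind): {088dd23, 3d4a253, 663e97c, 84a70ef} — 4.

0 ahead, 4 behind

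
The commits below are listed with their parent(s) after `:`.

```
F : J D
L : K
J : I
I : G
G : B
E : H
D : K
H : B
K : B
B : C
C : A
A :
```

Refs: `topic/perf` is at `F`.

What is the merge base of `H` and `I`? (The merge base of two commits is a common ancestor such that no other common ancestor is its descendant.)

Ancestors of H: {A, B, C, H}.
Ancestors of I: {A, B, C, G, I}.
Common ancestors: {A, B, C}.
Among these, B is not an ancestor of any other common ancestor — it is the merge base.

B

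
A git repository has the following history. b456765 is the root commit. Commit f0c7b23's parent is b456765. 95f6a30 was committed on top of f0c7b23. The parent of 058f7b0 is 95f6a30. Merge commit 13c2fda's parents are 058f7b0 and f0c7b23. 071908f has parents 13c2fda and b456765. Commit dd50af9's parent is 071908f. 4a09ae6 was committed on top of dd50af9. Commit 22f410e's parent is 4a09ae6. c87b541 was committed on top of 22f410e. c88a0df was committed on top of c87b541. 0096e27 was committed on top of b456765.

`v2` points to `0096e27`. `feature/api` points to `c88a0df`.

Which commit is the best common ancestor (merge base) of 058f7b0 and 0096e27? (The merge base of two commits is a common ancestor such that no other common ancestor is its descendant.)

Ancestors of 058f7b0: {058f7b0, 95f6a30, b456765, f0c7b23}.
Ancestors of 0096e27: {0096e27, b456765}.
Common ancestors: {b456765}.
The only common ancestor is b456765, so it is the merge base.

b456765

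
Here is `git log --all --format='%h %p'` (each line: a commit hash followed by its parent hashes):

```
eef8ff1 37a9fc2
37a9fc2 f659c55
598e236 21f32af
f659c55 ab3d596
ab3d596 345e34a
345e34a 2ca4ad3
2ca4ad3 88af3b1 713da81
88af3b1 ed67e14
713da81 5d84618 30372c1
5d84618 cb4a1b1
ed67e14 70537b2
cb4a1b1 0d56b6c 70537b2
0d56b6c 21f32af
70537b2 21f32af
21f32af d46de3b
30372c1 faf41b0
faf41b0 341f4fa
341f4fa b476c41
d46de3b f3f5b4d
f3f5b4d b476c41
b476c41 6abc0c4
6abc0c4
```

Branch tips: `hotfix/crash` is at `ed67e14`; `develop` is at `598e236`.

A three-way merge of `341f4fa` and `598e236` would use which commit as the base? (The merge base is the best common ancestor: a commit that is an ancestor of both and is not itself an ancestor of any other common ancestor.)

Ancestors of 341f4fa: {341f4fa, 6abc0c4, b476c41}.
Ancestors of 598e236: {21f32af, 598e236, 6abc0c4, b476c41, d46de3b, f3f5b4d}.
Common ancestors: {6abc0c4, b476c41}.
Among these, b476c41 is not an ancestor of any other common ancestor — it is the merge base.

b476c41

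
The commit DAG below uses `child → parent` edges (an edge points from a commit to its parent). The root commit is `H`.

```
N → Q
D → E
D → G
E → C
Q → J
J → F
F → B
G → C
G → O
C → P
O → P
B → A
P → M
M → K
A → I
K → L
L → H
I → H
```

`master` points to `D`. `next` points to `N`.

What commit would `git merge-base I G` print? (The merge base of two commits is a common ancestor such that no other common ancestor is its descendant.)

Ancestors of I: {H, I}.
Ancestors of G: {C, G, H, K, L, M, O, P}.
Common ancestors: {H}.
The only common ancestor is H, so it is the merge base.

H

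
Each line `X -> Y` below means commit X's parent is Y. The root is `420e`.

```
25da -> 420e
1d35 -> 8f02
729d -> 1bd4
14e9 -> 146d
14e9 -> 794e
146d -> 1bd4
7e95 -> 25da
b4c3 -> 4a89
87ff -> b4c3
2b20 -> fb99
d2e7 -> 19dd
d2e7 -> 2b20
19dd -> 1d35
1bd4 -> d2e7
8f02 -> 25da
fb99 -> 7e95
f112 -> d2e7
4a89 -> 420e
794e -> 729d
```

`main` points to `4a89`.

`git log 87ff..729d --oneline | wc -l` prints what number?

Reachable from 729d: {19dd, 1bd4, 1d35, 25da, 2b20, 420e, 729d, 7e95, 8f02, d2e7, fb99}.
Reachable from 87ff: {420e, 4a89, 87ff, b4c3}.
In 729d's history but not 87ff's: {19dd, 1bd4, 1d35, 25da, 2b20, 729d, 7e95, 8f02, d2e7, fb99} — 10 commits.

10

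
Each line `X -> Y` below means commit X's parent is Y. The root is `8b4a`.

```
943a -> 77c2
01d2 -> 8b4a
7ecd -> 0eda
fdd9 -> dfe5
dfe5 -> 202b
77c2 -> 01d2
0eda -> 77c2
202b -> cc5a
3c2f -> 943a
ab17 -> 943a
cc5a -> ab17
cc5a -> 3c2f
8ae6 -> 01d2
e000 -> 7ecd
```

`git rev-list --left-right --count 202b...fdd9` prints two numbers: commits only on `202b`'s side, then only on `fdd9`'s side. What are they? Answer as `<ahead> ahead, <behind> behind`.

0 ahead, 2 behind

Reachable from 202b: {01d2, 202b, 3c2f, 77c2, 8b4a, 943a, ab17, cc5a}.
Reachable from fdd9: {01d2, 202b, 3c2f, 77c2, 8b4a, 943a, ab17, cc5a, dfe5, fdd9}.
Only in 202b's history (ahead): {} — 0.
Only in fdd9's history (behind): {dfe5, fdd9} — 2.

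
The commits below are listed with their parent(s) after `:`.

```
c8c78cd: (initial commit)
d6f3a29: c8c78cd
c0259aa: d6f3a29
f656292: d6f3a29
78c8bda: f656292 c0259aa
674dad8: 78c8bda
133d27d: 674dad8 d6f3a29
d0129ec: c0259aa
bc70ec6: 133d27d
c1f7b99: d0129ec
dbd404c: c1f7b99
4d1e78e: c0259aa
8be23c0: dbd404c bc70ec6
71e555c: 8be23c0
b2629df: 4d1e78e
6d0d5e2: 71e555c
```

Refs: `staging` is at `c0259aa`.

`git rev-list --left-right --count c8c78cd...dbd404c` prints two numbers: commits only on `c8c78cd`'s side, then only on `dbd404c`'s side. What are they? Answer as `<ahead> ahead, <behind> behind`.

Reachable from c8c78cd: {c8c78cd}.
Reachable from dbd404c: {c0259aa, c1f7b99, c8c78cd, d0129ec, d6f3a29, dbd404c}.
Only in c8c78cd's history (ahead): {} — 0.
Only in dbd404c's history (behind): {c0259aa, c1f7b99, d0129ec, d6f3a29, dbd404c} — 5.

0 ahead, 5 behind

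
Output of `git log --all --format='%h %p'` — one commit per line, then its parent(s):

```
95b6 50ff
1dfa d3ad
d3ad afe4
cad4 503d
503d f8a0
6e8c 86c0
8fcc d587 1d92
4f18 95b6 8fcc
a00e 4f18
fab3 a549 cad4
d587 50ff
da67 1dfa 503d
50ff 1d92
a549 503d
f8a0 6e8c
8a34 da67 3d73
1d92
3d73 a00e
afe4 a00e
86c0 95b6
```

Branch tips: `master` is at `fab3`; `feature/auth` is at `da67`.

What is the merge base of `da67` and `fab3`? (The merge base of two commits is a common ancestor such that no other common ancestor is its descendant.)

Ancestors of da67: {1d92, 1dfa, 4f18, 503d, 50ff, 6e8c, 86c0, 8fcc, 95b6, a00e, afe4, d3ad, d587, da67, f8a0}.
Ancestors of fab3: {1d92, 503d, 50ff, 6e8c, 86c0, 95b6, a549, cad4, f8a0, fab3}.
Common ancestors: {1d92, 503d, 50ff, 6e8c, 86c0, 95b6, f8a0}.
Among these, 503d is not an ancestor of any other common ancestor — it is the merge base.

503d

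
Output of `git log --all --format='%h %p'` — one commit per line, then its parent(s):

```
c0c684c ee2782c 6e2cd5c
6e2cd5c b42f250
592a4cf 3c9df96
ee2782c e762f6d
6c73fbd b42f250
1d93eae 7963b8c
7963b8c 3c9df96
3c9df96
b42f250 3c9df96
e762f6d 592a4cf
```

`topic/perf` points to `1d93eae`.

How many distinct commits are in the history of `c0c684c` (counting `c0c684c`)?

7

Walking parent pointers from c0c684c: reachable set = {3c9df96, 592a4cf, 6e2cd5c, b42f250, c0c684c, e762f6d, ee2782c}.
That is 7 commits.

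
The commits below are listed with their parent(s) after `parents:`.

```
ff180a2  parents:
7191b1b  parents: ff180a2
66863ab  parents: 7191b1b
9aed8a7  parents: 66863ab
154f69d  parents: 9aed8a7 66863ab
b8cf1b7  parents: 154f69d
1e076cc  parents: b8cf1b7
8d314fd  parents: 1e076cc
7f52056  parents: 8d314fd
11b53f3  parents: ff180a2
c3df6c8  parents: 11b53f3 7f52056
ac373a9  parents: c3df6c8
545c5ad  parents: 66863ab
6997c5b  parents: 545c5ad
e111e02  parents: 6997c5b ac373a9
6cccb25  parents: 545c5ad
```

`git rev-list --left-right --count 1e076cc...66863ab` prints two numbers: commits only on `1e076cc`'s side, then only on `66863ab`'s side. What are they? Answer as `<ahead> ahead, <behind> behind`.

4 ahead, 0 behind

Reachable from 1e076cc: {154f69d, 1e076cc, 66863ab, 7191b1b, 9aed8a7, b8cf1b7, ff180a2}.
Reachable from 66863ab: {66863ab, 7191b1b, ff180a2}.
Only in 1e076cc's history (ahead): {154f69d, 1e076cc, 9aed8a7, b8cf1b7} — 4.
Only in 66863ab's history (behind): {} — 0.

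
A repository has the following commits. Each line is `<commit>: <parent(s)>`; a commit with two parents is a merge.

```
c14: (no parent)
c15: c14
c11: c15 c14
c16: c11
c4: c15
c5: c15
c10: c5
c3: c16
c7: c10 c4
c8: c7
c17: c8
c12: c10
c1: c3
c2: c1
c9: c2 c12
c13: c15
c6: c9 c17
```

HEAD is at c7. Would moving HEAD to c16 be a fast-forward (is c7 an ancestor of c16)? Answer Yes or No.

No

A fast-forward from c7 to c16 is possible iff c7 is an ancestor of c16.
Ancestors of c16: {c11, c14, c15, c16}.
c7 is not among them, so fast-forward is not possible.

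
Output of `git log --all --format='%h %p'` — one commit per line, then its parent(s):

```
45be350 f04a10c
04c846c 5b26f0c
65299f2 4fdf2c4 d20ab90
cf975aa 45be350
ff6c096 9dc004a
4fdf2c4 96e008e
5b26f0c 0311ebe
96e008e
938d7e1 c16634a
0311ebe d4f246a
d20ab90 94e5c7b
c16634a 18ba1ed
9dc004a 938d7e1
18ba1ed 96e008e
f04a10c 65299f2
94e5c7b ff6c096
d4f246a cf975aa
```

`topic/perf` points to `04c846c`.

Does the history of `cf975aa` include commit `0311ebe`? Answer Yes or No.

Ancestors of cf975aa: {18ba1ed, 45be350, 4fdf2c4, 65299f2, 938d7e1, 94e5c7b, 96e008e, 9dc004a, c16634a, cf975aa, d20ab90, f04a10c, ff6c096}.
0311ebe is not in that set, so it is not an ancestor of cf975aa.

No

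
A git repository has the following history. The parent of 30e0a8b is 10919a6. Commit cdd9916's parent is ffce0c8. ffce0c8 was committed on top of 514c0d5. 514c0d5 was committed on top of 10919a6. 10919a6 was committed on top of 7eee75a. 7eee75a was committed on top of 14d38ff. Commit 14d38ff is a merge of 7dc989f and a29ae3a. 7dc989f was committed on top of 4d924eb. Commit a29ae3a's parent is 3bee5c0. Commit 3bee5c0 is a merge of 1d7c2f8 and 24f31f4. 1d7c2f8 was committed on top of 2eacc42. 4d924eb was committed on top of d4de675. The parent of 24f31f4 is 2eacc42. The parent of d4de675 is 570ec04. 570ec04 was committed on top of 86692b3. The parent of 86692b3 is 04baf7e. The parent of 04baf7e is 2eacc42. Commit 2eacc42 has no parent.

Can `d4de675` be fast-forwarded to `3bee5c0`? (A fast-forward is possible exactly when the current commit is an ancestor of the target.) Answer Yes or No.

No

A fast-forward from d4de675 to 3bee5c0 is possible iff d4de675 is an ancestor of 3bee5c0.
Ancestors of 3bee5c0: {1d7c2f8, 24f31f4, 2eacc42, 3bee5c0}.
d4de675 is not among them, so fast-forward is not possible.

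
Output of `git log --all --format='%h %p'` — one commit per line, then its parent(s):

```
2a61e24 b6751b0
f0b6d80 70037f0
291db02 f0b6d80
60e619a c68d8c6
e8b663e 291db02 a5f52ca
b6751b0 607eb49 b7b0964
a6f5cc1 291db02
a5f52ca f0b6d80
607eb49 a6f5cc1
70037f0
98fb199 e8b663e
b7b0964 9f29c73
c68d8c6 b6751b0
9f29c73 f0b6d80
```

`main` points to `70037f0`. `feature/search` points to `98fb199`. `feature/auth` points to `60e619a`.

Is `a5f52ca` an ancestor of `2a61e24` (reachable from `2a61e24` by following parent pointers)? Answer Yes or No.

Ancestors of 2a61e24: {291db02, 2a61e24, 607eb49, 70037f0, 9f29c73, a6f5cc1, b6751b0, b7b0964, f0b6d80}.
a5f52ca is not in that set, so it is not an ancestor of 2a61e24.

No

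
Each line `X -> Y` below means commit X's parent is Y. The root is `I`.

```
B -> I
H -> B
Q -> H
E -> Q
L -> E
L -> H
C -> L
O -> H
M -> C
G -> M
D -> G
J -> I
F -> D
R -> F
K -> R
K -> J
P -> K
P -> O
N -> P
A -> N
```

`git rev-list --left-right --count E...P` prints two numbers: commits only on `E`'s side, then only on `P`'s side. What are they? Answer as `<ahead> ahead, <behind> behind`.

0 ahead, 11 behind

Reachable from E: {B, E, H, I, Q}.
Reachable from P: {B, C, D, E, F, G, H, I, J, K, L, M, O, P, Q, R}.
Only in E's history (ahead): {} — 0.
Only in P's history (behind): {C, D, F, G, J, K, L, M, O, P, R} — 11.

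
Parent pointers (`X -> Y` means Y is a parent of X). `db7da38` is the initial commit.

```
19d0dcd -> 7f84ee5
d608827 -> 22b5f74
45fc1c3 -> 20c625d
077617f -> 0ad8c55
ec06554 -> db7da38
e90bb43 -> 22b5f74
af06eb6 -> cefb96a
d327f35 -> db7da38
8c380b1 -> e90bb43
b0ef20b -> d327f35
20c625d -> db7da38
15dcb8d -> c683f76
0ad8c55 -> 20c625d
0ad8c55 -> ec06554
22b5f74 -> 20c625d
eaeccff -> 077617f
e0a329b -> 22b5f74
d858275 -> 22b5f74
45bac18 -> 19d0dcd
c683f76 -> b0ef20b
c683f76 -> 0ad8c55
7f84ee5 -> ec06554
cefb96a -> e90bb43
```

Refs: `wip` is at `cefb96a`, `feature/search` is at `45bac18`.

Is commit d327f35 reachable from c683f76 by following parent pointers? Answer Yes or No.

Yes

Ancestors of c683f76 (commits reachable by following parents): {0ad8c55, 20c625d, b0ef20b, c683f76, d327f35, db7da38, ec06554}.
d327f35 is in that set, so it is an ancestor of c683f76.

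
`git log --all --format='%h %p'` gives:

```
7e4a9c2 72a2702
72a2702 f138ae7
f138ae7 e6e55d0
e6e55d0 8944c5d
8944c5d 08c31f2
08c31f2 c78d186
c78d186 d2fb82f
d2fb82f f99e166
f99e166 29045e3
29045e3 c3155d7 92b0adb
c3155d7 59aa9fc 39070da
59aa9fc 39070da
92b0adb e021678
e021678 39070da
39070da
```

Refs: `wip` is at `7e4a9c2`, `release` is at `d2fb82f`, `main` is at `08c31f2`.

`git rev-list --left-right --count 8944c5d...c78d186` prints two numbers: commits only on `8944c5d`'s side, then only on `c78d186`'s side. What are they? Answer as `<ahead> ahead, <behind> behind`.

2 ahead, 0 behind

Reachable from 8944c5d: {08c31f2, 29045e3, 39070da, 59aa9fc, 8944c5d, 92b0adb, c3155d7, c78d186, d2fb82f, e021678, f99e166}.
Reachable from c78d186: {29045e3, 39070da, 59aa9fc, 92b0adb, c3155d7, c78d186, d2fb82f, e021678, f99e166}.
Only in 8944c5d's history (ahead): {08c31f2, 8944c5d} — 2.
Only in c78d186's history (behind): {} — 0.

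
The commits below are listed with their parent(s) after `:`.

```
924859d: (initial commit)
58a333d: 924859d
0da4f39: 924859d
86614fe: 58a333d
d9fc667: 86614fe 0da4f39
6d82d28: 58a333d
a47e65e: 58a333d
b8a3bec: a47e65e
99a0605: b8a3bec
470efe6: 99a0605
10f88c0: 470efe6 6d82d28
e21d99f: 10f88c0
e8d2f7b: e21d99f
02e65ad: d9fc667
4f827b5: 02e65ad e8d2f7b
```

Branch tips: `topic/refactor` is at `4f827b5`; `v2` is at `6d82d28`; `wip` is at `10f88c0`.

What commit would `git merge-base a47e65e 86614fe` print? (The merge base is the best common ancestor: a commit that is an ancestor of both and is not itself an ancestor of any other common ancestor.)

Ancestors of a47e65e: {58a333d, 924859d, a47e65e}.
Ancestors of 86614fe: {58a333d, 86614fe, 924859d}.
Common ancestors: {58a333d, 924859d}.
Among these, 58a333d is not an ancestor of any other common ancestor — it is the merge base.

58a333d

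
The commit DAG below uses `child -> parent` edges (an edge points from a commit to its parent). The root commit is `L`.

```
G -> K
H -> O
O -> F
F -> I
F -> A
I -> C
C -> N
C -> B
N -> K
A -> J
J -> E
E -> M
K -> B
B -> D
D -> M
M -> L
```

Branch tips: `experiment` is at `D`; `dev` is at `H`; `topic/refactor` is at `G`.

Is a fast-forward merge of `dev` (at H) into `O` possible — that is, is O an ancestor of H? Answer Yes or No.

A fast-forward from O to H is possible iff O is an ancestor of H.
Ancestors of H: {A, B, C, D, E, F, H, I, J, K, L, M, N, O}.
O is among them, so fast-forward is possible.

Yes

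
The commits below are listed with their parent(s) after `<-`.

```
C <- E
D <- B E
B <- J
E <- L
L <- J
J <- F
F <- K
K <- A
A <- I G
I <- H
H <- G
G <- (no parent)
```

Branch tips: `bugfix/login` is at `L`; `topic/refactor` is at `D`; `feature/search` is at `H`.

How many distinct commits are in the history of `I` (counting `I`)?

Walking parent pointers from I: reachable set = {G, H, I}.
That is 3 commits.

3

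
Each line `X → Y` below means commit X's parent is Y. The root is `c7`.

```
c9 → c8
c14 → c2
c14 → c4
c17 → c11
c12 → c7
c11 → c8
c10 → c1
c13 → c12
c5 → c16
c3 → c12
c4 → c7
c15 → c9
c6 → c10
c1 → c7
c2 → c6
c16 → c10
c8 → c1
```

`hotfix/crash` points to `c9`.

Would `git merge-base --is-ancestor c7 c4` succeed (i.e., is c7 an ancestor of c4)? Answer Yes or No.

Ancestors of c4 (commits reachable by following parents): {c4, c7}.
c7 is in that set, so it is an ancestor of c4.

Yes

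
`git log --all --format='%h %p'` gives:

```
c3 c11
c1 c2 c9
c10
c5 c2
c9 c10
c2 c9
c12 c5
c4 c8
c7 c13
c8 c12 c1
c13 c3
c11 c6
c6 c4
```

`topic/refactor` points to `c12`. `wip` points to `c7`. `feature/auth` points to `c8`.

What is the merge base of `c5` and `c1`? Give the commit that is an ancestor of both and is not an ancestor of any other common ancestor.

c2

Ancestors of c5: {c10, c2, c5, c9}.
Ancestors of c1: {c1, c10, c2, c9}.
Common ancestors: {c10, c2, c9}.
Among these, c2 is not an ancestor of any other common ancestor — it is the merge base.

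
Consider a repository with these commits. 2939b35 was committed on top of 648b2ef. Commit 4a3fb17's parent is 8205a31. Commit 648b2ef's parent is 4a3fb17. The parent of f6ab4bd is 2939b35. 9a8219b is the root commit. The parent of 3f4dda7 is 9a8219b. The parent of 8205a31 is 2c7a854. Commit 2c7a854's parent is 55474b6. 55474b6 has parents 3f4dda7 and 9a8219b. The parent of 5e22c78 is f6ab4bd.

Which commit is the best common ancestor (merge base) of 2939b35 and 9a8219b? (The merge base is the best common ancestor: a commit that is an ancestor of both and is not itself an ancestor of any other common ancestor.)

Ancestors of 2939b35: {2939b35, 2c7a854, 3f4dda7, 4a3fb17, 55474b6, 648b2ef, 8205a31, 9a8219b}.
Ancestors of 9a8219b: {9a8219b}.
Common ancestors: {9a8219b}.
The only common ancestor is 9a8219b, so it is the merge base.

9a8219b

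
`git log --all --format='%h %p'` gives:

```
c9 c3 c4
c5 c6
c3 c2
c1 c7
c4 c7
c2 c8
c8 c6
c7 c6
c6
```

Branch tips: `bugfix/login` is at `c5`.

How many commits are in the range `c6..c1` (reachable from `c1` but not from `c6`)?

2

Reachable from c1: {c1, c6, c7}.
Reachable from c6: {c6}.
In c1's history but not c6's: {c1, c7} — 2 commits.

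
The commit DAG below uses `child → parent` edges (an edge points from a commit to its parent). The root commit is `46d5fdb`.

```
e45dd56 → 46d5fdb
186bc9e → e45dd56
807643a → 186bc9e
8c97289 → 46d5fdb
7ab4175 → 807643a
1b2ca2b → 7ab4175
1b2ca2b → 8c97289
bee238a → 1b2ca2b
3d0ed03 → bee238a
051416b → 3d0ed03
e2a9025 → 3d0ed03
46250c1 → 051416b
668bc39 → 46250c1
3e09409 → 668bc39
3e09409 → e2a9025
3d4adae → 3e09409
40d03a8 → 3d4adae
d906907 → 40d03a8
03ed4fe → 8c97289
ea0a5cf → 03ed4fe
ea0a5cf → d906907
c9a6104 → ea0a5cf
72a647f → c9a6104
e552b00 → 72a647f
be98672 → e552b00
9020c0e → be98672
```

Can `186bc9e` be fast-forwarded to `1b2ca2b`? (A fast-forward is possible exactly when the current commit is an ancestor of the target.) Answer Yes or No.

Yes

A fast-forward from 186bc9e to 1b2ca2b is possible iff 186bc9e is an ancestor of 1b2ca2b.
Ancestors of 1b2ca2b: {186bc9e, 1b2ca2b, 46d5fdb, 7ab4175, 807643a, 8c97289, e45dd56}.
186bc9e is among them, so fast-forward is possible.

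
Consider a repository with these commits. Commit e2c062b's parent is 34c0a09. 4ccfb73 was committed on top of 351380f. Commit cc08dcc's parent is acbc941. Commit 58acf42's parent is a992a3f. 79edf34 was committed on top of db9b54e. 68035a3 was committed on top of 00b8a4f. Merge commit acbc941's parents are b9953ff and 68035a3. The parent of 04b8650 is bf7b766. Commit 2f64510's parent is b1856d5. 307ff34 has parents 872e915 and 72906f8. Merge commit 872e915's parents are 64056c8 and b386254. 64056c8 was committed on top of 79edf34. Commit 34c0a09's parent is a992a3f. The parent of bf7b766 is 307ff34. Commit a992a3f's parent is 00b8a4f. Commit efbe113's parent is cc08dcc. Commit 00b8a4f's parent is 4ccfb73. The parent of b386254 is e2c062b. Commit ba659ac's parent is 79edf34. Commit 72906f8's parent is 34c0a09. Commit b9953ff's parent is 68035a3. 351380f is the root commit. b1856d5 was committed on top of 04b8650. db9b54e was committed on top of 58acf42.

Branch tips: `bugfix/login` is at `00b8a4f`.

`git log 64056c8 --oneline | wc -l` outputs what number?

8

Walking parent pointers from 64056c8: reachable set = {00b8a4f, 351380f, 4ccfb73, 58acf42, 64056c8, 79edf34, a992a3f, db9b54e}.
That is 8 commits.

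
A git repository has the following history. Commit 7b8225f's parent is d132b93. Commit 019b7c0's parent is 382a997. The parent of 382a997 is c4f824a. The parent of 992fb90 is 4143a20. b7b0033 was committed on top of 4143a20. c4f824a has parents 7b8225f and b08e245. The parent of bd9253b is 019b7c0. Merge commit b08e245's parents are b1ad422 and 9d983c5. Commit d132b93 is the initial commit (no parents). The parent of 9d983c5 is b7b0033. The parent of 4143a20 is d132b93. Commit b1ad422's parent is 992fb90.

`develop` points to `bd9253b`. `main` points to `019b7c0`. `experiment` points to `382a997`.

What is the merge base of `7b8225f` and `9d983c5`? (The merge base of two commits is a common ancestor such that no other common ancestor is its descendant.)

Ancestors of 7b8225f: {7b8225f, d132b93}.
Ancestors of 9d983c5: {4143a20, 9d983c5, b7b0033, d132b93}.
Common ancestors: {d132b93}.
The only common ancestor is d132b93, so it is the merge base.

d132b93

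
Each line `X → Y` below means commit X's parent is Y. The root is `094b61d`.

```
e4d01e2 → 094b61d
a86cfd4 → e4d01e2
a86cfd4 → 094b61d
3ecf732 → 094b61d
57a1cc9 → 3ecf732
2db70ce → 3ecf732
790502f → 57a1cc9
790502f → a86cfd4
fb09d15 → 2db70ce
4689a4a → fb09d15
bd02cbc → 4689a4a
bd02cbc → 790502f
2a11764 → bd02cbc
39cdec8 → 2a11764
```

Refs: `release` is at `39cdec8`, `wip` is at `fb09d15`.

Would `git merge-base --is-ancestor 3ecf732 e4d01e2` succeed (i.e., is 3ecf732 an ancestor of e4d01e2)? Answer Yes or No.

Ancestors of e4d01e2: {094b61d, e4d01e2}.
3ecf732 is not in that set, so it is not an ancestor of e4d01e2.

No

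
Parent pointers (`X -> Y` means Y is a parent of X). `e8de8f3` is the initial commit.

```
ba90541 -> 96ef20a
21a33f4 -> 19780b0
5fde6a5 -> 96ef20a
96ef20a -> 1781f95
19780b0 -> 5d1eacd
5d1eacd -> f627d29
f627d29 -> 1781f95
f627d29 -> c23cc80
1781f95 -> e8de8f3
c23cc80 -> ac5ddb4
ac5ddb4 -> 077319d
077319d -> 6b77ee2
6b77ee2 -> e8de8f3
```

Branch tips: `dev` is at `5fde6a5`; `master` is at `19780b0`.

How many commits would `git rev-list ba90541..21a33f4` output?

Reachable from 21a33f4: {077319d, 1781f95, 19780b0, 21a33f4, 5d1eacd, 6b77ee2, ac5ddb4, c23cc80, e8de8f3, f627d29}.
Reachable from ba90541: {1781f95, 96ef20a, ba90541, e8de8f3}.
In 21a33f4's history but not ba90541's: {077319d, 19780b0, 21a33f4, 5d1eacd, 6b77ee2, ac5ddb4, c23cc80, f627d29} — 8 commits.

8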